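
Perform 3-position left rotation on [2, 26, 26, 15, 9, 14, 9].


Left rotate by 3: [15, 9, 14, 9, 2, 26, 26]


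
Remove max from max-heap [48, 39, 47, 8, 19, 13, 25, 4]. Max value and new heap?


Max = 48
Replace root with last, heapify down
Resulting heap: [47, 39, 25, 8, 19, 13, 4]


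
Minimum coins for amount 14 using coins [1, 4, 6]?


dp[0]=0; dp[i]=1+min(dp[i-c] for c in coins)
...dp[9]=3, dp[10]=2, dp[11]=3, dp[12]=2, dp[13]=3, dp[14]=3
Minimum coins for 14 = 3


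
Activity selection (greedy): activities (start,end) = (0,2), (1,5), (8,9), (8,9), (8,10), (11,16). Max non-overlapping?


Greedy: pick earliest-ending, then skip overlaps.
Selected (3 activities): [(0, 2), (8, 9), (11, 16)]


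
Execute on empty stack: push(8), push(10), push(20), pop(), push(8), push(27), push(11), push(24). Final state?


push(8) -> [8]
push(10) -> [8, 10]
push(20) -> [8, 10, 20]
pop() returns 20 -> [8, 10]
push(8) -> [8, 10, 8]
push(27) -> [8, 10, 8, 27]
push(11) -> [8, 10, 8, 27, 11]
push(24) -> [8, 10, 8, 27, 11, 24]
Final stack (bottom to top): [8, 10, 8, 27, 11, 24]


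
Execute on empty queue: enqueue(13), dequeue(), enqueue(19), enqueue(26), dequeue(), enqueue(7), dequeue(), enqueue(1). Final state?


enqueue(13) -> [13]
dequeue() returns 13 -> []
enqueue(19) -> [19]
enqueue(26) -> [19, 26]
dequeue() returns 19 -> [26]
enqueue(7) -> [26, 7]
dequeue() returns 26 -> [7]
enqueue(1) -> [7, 1]
Final queue (front to back): [7, 1]


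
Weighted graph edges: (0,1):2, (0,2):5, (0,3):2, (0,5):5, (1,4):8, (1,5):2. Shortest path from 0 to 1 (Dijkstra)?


Dijkstra from 0:
Distances: {0: 0, 1: 2, 2: 5, 3: 2, 4: 10, 5: 4}
Shortest distance to 1 = 2, path = [0, 1]


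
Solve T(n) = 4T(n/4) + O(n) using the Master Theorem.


a=4, b=4, c=1. log_4(4)=1 = c=1. Case 2: O(n^c log n) = O(n log n)
Complexity: O(n log n)


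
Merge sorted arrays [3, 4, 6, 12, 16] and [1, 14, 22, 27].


Compare heads, take smaller each step.
Merged: [1, 3, 4, 6, 12, 14, 16, 22, 27]


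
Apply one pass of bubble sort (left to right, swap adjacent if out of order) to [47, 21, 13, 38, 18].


After one pass: [21, 13, 38, 18, 47]


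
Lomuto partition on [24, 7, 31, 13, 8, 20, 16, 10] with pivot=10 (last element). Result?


Elements <= 10 go left of pivot.
Result: [7, 8, 10, 13, 24, 20, 16, 31], pivot at index 2


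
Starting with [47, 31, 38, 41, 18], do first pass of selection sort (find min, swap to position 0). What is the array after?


After one pass: [18, 31, 38, 41, 47]


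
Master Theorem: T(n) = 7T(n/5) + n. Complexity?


a=7, b=5, c=1. log_5(7)=1.209 > c=1. Case 1: O(n^log_b(a)) = O(n^1.209)
Complexity: O(n^1.209)


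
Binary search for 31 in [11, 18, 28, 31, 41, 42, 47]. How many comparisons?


Search for 31:
[0,6] mid=3 arr[3]=31
Total: 1 comparisons


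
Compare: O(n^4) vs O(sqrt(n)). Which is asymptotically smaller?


sublinear grows slower than quartic
O(sqrt(n)) is asymptotically smaller; O(n^4) grows faster


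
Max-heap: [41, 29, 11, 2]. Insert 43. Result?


Append 43: [41, 29, 11, 2, 43]
Bubble up: swap idx 4(43) with idx 1(29); swap idx 1(43) with idx 0(41)
Result: [43, 41, 11, 2, 29]


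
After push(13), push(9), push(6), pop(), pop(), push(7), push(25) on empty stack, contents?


push(13) -> [13]
push(9) -> [13, 9]
push(6) -> [13, 9, 6]
pop() returns 6 -> [13, 9]
pop() returns 9 -> [13]
push(7) -> [13, 7]
push(25) -> [13, 7, 25]
Final stack (bottom to top): [13, 7, 25]


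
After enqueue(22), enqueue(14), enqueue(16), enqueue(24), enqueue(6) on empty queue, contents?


enqueue(22) -> [22]
enqueue(14) -> [22, 14]
enqueue(16) -> [22, 14, 16]
enqueue(24) -> [22, 14, 16, 24]
enqueue(6) -> [22, 14, 16, 24, 6]
Final queue (front to back): [22, 14, 16, 24, 6]


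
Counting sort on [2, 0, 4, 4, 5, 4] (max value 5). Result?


Count array: [1, 0, 1, 0, 3, 1]
Reconstruct: [0, 2, 4, 4, 4, 5]


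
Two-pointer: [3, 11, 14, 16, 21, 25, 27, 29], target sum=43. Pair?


Two pointers: lo=0, hi=7
Found pair: (14, 29) summing to 43


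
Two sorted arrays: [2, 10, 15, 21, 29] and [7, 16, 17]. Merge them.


Compare heads, take smaller each step.
Merged: [2, 7, 10, 15, 16, 17, 21, 29]


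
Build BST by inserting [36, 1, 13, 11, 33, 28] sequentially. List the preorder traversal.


Root = 36; build tree by BST insertion.
Preorder traversal: [36, 1, 13, 11, 33, 28]


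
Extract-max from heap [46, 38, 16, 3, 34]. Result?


Max = 46
Replace root with last, heapify down
Resulting heap: [38, 34, 16, 3]


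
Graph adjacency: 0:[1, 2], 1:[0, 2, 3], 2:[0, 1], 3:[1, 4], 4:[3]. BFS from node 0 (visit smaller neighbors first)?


BFS queue: start with [0]
Visit order: [0, 1, 2, 3, 4]


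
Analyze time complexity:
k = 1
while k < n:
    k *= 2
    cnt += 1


Per nesting level: O(log n) = O(log n)
Complexity: O(log n)


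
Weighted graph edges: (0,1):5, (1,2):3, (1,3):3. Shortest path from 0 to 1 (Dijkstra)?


Dijkstra from 0:
Distances: {0: 0, 1: 5, 2: 8, 3: 8}
Shortest distance to 1 = 5, path = [0, 1]


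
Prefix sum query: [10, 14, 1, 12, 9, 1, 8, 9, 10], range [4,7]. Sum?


Prefix sums: [0, 10, 24, 25, 37, 46, 47, 55, 64, 74]
Sum[4..7] = prefix[8] - prefix[4] = 64 - 37 = 27


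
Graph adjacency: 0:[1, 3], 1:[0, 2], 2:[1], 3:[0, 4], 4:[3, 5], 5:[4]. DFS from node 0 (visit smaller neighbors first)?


DFS stack-based: start with [0]
Visit order: [0, 1, 2, 3, 4, 5]


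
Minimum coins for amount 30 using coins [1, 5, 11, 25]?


dp[0]=0; dp[i]=1+min(dp[i-c] for c in coins)
...dp[25]=1, dp[26]=2, dp[27]=3, dp[28]=4, dp[29]=5, dp[30]=2
Minimum coins for 30 = 2


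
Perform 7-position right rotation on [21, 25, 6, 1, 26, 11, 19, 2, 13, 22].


Right rotate by 7: [1, 26, 11, 19, 2, 13, 22, 21, 25, 6]


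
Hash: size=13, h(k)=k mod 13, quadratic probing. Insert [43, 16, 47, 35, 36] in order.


Insertions: 43->slot 4; 16->slot 3; 47->slot 8; 35->slot 9; 36->slot 10
Table: [None, None, None, 16, 43, None, None, None, 47, 35, 36, None, None]


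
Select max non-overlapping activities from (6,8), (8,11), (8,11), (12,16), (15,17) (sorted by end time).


Greedy: pick earliest-ending, then skip overlaps.
Selected (3 activities): [(6, 8), (8, 11), (12, 16)]


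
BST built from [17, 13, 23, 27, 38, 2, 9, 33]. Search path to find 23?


BST root = 17
Search for 23: compare at each node
Path: [17, 23]


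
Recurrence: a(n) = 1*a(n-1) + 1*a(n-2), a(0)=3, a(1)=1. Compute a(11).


Build bottom-up:
...a(9)=97, a(10)=157, a(11)=1*157+1*97=254


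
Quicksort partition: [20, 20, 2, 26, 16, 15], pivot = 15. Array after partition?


Elements <= 15 go left of pivot.
Result: [2, 15, 20, 26, 16, 20], pivot at index 1


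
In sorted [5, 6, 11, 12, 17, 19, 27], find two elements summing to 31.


Two pointers: lo=0, hi=6
Found pair: (12, 19) summing to 31


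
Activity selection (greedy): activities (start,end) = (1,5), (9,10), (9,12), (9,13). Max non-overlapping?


Greedy: pick earliest-ending, then skip overlaps.
Selected (2 activities): [(1, 5), (9, 10)]


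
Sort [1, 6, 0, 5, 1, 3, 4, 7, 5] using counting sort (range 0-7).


Count array: [1, 2, 0, 1, 1, 2, 1, 1]
Reconstruct: [0, 1, 1, 3, 4, 5, 5, 6, 7]


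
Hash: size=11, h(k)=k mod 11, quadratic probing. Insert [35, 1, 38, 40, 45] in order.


Insertions: 35->slot 2; 1->slot 1; 38->slot 5; 40->slot 7; 45->slot 10
Table: [None, 1, 35, None, None, 38, None, 40, None, None, 45]


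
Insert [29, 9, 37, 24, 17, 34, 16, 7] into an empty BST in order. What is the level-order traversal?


Root = 29; build tree by BST insertion.
Level-Order traversal: [29, 9, 37, 7, 24, 34, 17, 16]


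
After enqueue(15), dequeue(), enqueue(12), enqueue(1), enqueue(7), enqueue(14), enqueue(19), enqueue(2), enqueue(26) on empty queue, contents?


enqueue(15) -> [15]
dequeue() returns 15 -> []
enqueue(12) -> [12]
enqueue(1) -> [12, 1]
enqueue(7) -> [12, 1, 7]
enqueue(14) -> [12, 1, 7, 14]
enqueue(19) -> [12, 1, 7, 14, 19]
enqueue(2) -> [12, 1, 7, 14, 19, 2]
enqueue(26) -> [12, 1, 7, 14, 19, 2, 26]
Final queue (front to back): [12, 1, 7, 14, 19, 2, 26]


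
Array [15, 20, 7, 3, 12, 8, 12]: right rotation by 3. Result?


Right rotate by 3: [12, 8, 12, 15, 20, 7, 3]


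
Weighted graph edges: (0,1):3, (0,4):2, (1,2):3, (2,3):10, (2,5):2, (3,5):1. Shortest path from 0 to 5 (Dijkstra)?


Dijkstra from 0:
Distances: {0: 0, 1: 3, 2: 6, 3: 9, 4: 2, 5: 8}
Shortest distance to 5 = 8, path = [0, 1, 2, 5]


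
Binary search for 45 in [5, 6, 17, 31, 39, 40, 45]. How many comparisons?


Search for 45:
[0,6] mid=3 arr[3]=31
[4,6] mid=5 arr[5]=40
[6,6] mid=6 arr[6]=45
Total: 3 comparisons


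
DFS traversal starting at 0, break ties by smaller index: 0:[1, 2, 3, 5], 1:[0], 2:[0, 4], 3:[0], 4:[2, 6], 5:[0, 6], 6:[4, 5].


DFS stack-based: start with [0]
Visit order: [0, 1, 2, 4, 6, 5, 3]


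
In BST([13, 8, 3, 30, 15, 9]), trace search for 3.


BST root = 13
Search for 3: compare at each node
Path: [13, 8, 3]


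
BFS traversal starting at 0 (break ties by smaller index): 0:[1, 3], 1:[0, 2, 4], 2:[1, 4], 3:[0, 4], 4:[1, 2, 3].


BFS queue: start with [0]
Visit order: [0, 1, 3, 2, 4]


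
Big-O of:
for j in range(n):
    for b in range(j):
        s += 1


Per nesting level: O(n) * O(n) [triangular over j] = O(n^2)
Complexity: O(n^2)


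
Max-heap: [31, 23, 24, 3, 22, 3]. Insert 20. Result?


Append 20: [31, 23, 24, 3, 22, 3, 20]
Bubble up: no swaps needed
Result: [31, 23, 24, 3, 22, 3, 20]


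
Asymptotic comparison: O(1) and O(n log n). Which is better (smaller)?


constant grows slower than linearithmic
O(1) is asymptotically smaller; O(n log n) grows faster


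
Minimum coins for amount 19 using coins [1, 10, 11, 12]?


dp[0]=0; dp[i]=1+min(dp[i-c] for c in coins)
...dp[14]=3, dp[15]=4, dp[16]=5, dp[17]=6, dp[18]=7, dp[19]=8
Minimum coins for 19 = 8


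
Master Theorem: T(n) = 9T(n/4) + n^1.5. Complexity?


a=9, b=4, c=1.5. log_4(9)=1.585 > c=1.5. Case 1: O(n^log_b(a)) = O(n^1.585)
Complexity: O(n^1.585)


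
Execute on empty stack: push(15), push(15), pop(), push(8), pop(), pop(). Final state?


push(15) -> [15]
push(15) -> [15, 15]
pop() returns 15 -> [15]
push(8) -> [15, 8]
pop() returns 8 -> [15]
pop() returns 15 -> []
Final stack (bottom to top): []


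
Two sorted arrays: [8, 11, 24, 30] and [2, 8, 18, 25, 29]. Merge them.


Compare heads, take smaller each step.
Merged: [2, 8, 8, 11, 18, 24, 25, 29, 30]


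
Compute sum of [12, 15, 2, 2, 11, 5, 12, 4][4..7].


Prefix sums: [0, 12, 27, 29, 31, 42, 47, 59, 63]
Sum[4..7] = prefix[8] - prefix[4] = 63 - 31 = 32


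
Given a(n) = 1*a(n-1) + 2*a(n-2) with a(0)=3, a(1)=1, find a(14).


Build bottom-up:
...a(12)=5463, a(13)=10921, a(14)=1*10921+2*5463=21847


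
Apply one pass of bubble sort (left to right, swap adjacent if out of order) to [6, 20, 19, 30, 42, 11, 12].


After one pass: [6, 19, 20, 30, 11, 12, 42]


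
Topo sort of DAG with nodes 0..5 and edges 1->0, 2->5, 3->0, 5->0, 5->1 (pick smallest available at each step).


Kahn's algorithm, process smallest node first
Order: [2, 3, 4, 5, 1, 0]


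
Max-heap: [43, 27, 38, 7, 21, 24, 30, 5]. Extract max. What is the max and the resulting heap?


Max = 43
Replace root with last, heapify down
Resulting heap: [38, 27, 30, 7, 21, 24, 5]


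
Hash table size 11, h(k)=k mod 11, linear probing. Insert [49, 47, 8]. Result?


Insertions: 49->slot 5; 47->slot 3; 8->slot 8
Table: [None, None, None, 47, None, 49, None, None, 8, None, None]


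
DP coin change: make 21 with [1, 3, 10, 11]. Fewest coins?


dp[0]=0; dp[i]=1+min(dp[i-c] for c in coins)
...dp[16]=3, dp[17]=3, dp[18]=4, dp[19]=4, dp[20]=2, dp[21]=2
Minimum coins for 21 = 2


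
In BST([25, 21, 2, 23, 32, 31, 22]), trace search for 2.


BST root = 25
Search for 2: compare at each node
Path: [25, 21, 2]


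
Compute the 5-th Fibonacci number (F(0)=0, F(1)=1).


F(n)=F(n-1)+F(n-2)
...F(3)=2, F(4)=3, F(5)=5


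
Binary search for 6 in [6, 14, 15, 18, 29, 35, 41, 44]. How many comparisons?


Search for 6:
[0,7] mid=3 arr[3]=18
[0,2] mid=1 arr[1]=14
[0,0] mid=0 arr[0]=6
Total: 3 comparisons


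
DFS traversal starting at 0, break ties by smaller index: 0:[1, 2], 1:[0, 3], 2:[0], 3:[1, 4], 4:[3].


DFS stack-based: start with [0]
Visit order: [0, 1, 3, 4, 2]


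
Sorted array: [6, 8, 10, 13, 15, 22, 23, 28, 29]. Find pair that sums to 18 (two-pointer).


Two pointers: lo=0, hi=8
Found pair: (8, 10) summing to 18


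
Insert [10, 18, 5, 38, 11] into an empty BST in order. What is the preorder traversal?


Root = 10; build tree by BST insertion.
Preorder traversal: [10, 5, 18, 11, 38]


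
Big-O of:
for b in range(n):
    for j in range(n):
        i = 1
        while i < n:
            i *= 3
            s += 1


Per nesting level: O(n) * O(n) * O(log n) = O(n^2 log n)
Complexity: O(n^2 log n)


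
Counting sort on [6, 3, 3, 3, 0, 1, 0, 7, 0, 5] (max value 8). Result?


Count array: [3, 1, 0, 3, 0, 1, 1, 1, 0]
Reconstruct: [0, 0, 0, 1, 3, 3, 3, 5, 6, 7]


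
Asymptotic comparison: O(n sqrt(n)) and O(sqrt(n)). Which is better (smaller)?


sublinear grows slower than n^1.5
O(sqrt(n)) is asymptotically smaller; O(n sqrt(n)) grows faster


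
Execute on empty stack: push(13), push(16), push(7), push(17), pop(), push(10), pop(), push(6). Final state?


push(13) -> [13]
push(16) -> [13, 16]
push(7) -> [13, 16, 7]
push(17) -> [13, 16, 7, 17]
pop() returns 17 -> [13, 16, 7]
push(10) -> [13, 16, 7, 10]
pop() returns 10 -> [13, 16, 7]
push(6) -> [13, 16, 7, 6]
Final stack (bottom to top): [13, 16, 7, 6]


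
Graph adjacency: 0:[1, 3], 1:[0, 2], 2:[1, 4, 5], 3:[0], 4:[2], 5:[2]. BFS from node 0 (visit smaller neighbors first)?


BFS queue: start with [0]
Visit order: [0, 1, 3, 2, 4, 5]


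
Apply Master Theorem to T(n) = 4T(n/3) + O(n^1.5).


a=4, b=3, c=1.5. log_3(4)=1.262 < c=1.5. Case 3: O(n^c) = O(n^1.500)
Complexity: O(n^1.500)


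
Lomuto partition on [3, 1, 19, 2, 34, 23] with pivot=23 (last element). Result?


Elements <= 23 go left of pivot.
Result: [3, 1, 19, 2, 23, 34], pivot at index 4


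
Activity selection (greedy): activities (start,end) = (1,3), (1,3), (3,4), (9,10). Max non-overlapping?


Greedy: pick earliest-ending, then skip overlaps.
Selected (3 activities): [(1, 3), (3, 4), (9, 10)]


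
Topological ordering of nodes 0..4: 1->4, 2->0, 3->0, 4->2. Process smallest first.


Kahn's algorithm, process smallest node first
Order: [1, 3, 4, 2, 0]


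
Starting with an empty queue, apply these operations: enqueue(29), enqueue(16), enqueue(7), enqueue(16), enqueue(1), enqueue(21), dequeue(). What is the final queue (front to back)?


enqueue(29) -> [29]
enqueue(16) -> [29, 16]
enqueue(7) -> [29, 16, 7]
enqueue(16) -> [29, 16, 7, 16]
enqueue(1) -> [29, 16, 7, 16, 1]
enqueue(21) -> [29, 16, 7, 16, 1, 21]
dequeue() returns 29 -> [16, 7, 16, 1, 21]
Final queue (front to back): [16, 7, 16, 1, 21]


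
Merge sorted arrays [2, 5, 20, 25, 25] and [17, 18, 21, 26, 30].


Compare heads, take smaller each step.
Merged: [2, 5, 17, 18, 20, 21, 25, 25, 26, 30]


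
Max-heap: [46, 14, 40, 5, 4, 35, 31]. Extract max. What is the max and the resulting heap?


Max = 46
Replace root with last, heapify down
Resulting heap: [40, 14, 35, 5, 4, 31]


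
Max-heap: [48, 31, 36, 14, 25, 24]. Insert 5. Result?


Append 5: [48, 31, 36, 14, 25, 24, 5]
Bubble up: no swaps needed
Result: [48, 31, 36, 14, 25, 24, 5]


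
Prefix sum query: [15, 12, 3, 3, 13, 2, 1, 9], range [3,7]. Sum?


Prefix sums: [0, 15, 27, 30, 33, 46, 48, 49, 58]
Sum[3..7] = prefix[8] - prefix[3] = 58 - 30 = 28


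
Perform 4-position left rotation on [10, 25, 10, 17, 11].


Left rotate by 4: [11, 10, 25, 10, 17]


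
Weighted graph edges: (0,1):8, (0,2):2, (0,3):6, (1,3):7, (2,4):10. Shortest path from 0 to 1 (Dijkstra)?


Dijkstra from 0:
Distances: {0: 0, 1: 8, 2: 2, 3: 6, 4: 12}
Shortest distance to 1 = 8, path = [0, 1]


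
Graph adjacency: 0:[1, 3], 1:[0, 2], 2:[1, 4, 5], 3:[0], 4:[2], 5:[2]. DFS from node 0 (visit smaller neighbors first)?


DFS stack-based: start with [0]
Visit order: [0, 1, 2, 4, 5, 3]


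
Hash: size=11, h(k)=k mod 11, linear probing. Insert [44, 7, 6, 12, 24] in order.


Insertions: 44->slot 0; 7->slot 7; 6->slot 6; 12->slot 1; 24->slot 2
Table: [44, 12, 24, None, None, None, 6, 7, None, None, None]


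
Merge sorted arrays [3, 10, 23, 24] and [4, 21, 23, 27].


Compare heads, take smaller each step.
Merged: [3, 4, 10, 21, 23, 23, 24, 27]


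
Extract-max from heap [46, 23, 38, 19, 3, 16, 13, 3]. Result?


Max = 46
Replace root with last, heapify down
Resulting heap: [38, 23, 16, 19, 3, 3, 13]


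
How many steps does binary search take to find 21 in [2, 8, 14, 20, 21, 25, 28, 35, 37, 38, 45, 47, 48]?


Search for 21:
[0,12] mid=6 arr[6]=28
[0,5] mid=2 arr[2]=14
[3,5] mid=4 arr[4]=21
Total: 3 comparisons


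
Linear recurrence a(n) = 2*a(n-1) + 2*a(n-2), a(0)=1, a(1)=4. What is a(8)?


Build bottom-up:
...a(6)=568, a(7)=1552, a(8)=2*1552+2*568=4240


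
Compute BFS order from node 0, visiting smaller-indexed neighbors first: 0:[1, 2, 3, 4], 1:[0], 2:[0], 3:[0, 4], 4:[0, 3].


BFS queue: start with [0]
Visit order: [0, 1, 2, 3, 4]


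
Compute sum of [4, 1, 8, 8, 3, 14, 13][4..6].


Prefix sums: [0, 4, 5, 13, 21, 24, 38, 51]
Sum[4..6] = prefix[7] - prefix[4] = 51 - 21 = 30


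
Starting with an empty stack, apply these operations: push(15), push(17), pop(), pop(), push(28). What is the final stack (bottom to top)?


push(15) -> [15]
push(17) -> [15, 17]
pop() returns 17 -> [15]
pop() returns 15 -> []
push(28) -> [28]
Final stack (bottom to top): [28]


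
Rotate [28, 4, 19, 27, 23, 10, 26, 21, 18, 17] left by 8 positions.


Left rotate by 8: [18, 17, 28, 4, 19, 27, 23, 10, 26, 21]


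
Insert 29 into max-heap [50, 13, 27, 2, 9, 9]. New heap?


Append 29: [50, 13, 27, 2, 9, 9, 29]
Bubble up: swap idx 6(29) with idx 2(27)
Result: [50, 13, 29, 2, 9, 9, 27]


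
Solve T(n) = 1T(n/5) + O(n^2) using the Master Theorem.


a=1, b=5, c=2. log_5(1)=0 < c=2. Case 3: O(n^c) = O(n^2)
Complexity: O(n^2)


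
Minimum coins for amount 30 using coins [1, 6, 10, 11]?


dp[0]=0; dp[i]=1+min(dp[i-c] for c in coins)
...dp[25]=5, dp[26]=3, dp[27]=3, dp[28]=3, dp[29]=4, dp[30]=3
Minimum coins for 30 = 3


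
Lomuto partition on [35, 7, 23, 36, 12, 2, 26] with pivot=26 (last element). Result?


Elements <= 26 go left of pivot.
Result: [7, 23, 12, 2, 26, 36, 35], pivot at index 4


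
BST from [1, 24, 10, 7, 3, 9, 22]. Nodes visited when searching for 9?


BST root = 1
Search for 9: compare at each node
Path: [1, 24, 10, 7, 9]


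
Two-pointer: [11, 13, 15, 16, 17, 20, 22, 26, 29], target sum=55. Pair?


Two pointers: lo=0, hi=8
Found pair: (26, 29) summing to 55


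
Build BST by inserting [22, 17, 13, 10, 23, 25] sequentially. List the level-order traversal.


Root = 22; build tree by BST insertion.
Level-Order traversal: [22, 17, 23, 13, 25, 10]


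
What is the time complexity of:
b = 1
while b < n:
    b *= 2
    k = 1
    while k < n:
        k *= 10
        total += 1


Per nesting level: O(log n) * O(log n) = O((log n)^2)
Complexity: O((log n)^2)


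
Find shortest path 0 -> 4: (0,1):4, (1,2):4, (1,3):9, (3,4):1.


Dijkstra from 0:
Distances: {0: 0, 1: 4, 2: 8, 3: 13, 4: 14}
Shortest distance to 4 = 14, path = [0, 1, 3, 4]


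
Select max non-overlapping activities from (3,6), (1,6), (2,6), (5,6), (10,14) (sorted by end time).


Greedy: pick earliest-ending, then skip overlaps.
Selected (2 activities): [(3, 6), (10, 14)]


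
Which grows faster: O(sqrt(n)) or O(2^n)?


sublinear grows slower than exponential
O(sqrt(n)) is asymptotically smaller; O(2^n) grows faster


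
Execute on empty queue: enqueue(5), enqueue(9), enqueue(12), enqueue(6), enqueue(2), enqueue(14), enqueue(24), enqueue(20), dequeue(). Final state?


enqueue(5) -> [5]
enqueue(9) -> [5, 9]
enqueue(12) -> [5, 9, 12]
enqueue(6) -> [5, 9, 12, 6]
enqueue(2) -> [5, 9, 12, 6, 2]
enqueue(14) -> [5, 9, 12, 6, 2, 14]
enqueue(24) -> [5, 9, 12, 6, 2, 14, 24]
enqueue(20) -> [5, 9, 12, 6, 2, 14, 24, 20]
dequeue() returns 5 -> [9, 12, 6, 2, 14, 24, 20]
Final queue (front to back): [9, 12, 6, 2, 14, 24, 20]


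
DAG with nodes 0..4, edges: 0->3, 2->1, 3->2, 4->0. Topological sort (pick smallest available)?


Kahn's algorithm, process smallest node first
Order: [4, 0, 3, 2, 1]


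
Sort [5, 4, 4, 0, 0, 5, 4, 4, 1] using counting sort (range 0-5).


Count array: [2, 1, 0, 0, 4, 2]
Reconstruct: [0, 0, 1, 4, 4, 4, 4, 5, 5]


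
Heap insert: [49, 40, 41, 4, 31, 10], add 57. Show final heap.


Append 57: [49, 40, 41, 4, 31, 10, 57]
Bubble up: swap idx 6(57) with idx 2(41); swap idx 2(57) with idx 0(49)
Result: [57, 40, 49, 4, 31, 10, 41]


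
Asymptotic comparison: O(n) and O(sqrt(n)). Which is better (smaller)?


sublinear grows slower than linear
O(sqrt(n)) is asymptotically smaller; O(n) grows faster


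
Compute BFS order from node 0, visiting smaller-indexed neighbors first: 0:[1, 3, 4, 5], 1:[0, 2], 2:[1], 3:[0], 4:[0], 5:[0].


BFS queue: start with [0]
Visit order: [0, 1, 3, 4, 5, 2]


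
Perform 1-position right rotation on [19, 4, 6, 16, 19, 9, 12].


Right rotate by 1: [12, 19, 4, 6, 16, 19, 9]


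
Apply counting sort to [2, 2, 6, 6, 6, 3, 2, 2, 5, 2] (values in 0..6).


Count array: [0, 0, 5, 1, 0, 1, 3]
Reconstruct: [2, 2, 2, 2, 2, 3, 5, 6, 6, 6]


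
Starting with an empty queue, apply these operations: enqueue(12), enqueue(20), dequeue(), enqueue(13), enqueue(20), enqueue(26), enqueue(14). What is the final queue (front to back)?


enqueue(12) -> [12]
enqueue(20) -> [12, 20]
dequeue() returns 12 -> [20]
enqueue(13) -> [20, 13]
enqueue(20) -> [20, 13, 20]
enqueue(26) -> [20, 13, 20, 26]
enqueue(14) -> [20, 13, 20, 26, 14]
Final queue (front to back): [20, 13, 20, 26, 14]


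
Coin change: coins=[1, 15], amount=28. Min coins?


dp[0]=0; dp[i]=1+min(dp[i-c] for c in coins)
...dp[23]=9, dp[24]=10, dp[25]=11, dp[26]=12, dp[27]=13, dp[28]=14
Minimum coins for 28 = 14


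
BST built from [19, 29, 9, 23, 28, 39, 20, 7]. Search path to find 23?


BST root = 19
Search for 23: compare at each node
Path: [19, 29, 23]


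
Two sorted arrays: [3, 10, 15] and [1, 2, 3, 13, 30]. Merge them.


Compare heads, take smaller each step.
Merged: [1, 2, 3, 3, 10, 13, 15, 30]


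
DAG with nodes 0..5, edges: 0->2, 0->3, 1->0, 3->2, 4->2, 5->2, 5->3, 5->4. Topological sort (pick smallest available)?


Kahn's algorithm, process smallest node first
Order: [1, 0, 5, 3, 4, 2]


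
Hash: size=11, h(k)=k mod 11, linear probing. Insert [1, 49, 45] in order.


Insertions: 1->slot 1; 49->slot 5; 45->slot 2
Table: [None, 1, 45, None, None, 49, None, None, None, None, None]


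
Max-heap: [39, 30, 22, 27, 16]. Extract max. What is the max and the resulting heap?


Max = 39
Replace root with last, heapify down
Resulting heap: [30, 27, 22, 16]


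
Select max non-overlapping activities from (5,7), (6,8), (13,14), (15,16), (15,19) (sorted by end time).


Greedy: pick earliest-ending, then skip overlaps.
Selected (3 activities): [(5, 7), (13, 14), (15, 16)]


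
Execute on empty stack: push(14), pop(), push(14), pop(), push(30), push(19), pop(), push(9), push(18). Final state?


push(14) -> [14]
pop() returns 14 -> []
push(14) -> [14]
pop() returns 14 -> []
push(30) -> [30]
push(19) -> [30, 19]
pop() returns 19 -> [30]
push(9) -> [30, 9]
push(18) -> [30, 9, 18]
Final stack (bottom to top): [30, 9, 18]


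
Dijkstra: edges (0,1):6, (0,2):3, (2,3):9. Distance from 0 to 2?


Dijkstra from 0:
Distances: {0: 0, 1: 6, 2: 3, 3: 12}
Shortest distance to 2 = 3, path = [0, 2]


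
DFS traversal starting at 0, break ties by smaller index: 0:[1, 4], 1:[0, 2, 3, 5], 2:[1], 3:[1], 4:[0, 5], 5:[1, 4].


DFS stack-based: start with [0]
Visit order: [0, 1, 2, 3, 5, 4]


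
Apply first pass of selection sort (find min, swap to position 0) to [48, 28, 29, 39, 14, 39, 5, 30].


After one pass: [5, 28, 29, 39, 14, 39, 48, 30]


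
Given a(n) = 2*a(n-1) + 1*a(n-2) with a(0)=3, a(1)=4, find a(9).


Build bottom-up:
...a(7)=886, a(8)=2139, a(9)=2*2139+1*886=5164


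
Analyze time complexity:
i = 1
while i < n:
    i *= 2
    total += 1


Per nesting level: O(log n) = O(log n)
Complexity: O(log n)


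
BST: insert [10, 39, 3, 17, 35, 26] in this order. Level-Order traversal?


Root = 10; build tree by BST insertion.
Level-Order traversal: [10, 3, 39, 17, 35, 26]


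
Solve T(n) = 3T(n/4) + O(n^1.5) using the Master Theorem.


a=3, b=4, c=1.5. log_4(3)=0.792 < c=1.5. Case 3: O(n^c) = O(n^1.500)
Complexity: O(n^1.500)


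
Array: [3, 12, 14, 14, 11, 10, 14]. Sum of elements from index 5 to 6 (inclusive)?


Prefix sums: [0, 3, 15, 29, 43, 54, 64, 78]
Sum[5..6] = prefix[7] - prefix[5] = 78 - 54 = 24


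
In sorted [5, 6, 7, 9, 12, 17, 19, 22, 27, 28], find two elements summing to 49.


Two pointers: lo=0, hi=9
Found pair: (22, 27) summing to 49


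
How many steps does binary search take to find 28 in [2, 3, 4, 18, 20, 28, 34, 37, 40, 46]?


Search for 28:
[0,9] mid=4 arr[4]=20
[5,9] mid=7 arr[7]=37
[5,6] mid=5 arr[5]=28
Total: 3 comparisons


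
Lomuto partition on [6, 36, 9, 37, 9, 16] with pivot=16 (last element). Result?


Elements <= 16 go left of pivot.
Result: [6, 9, 9, 16, 36, 37], pivot at index 3


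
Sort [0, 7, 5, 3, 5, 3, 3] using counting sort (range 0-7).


Count array: [1, 0, 0, 3, 0, 2, 0, 1]
Reconstruct: [0, 3, 3, 3, 5, 5, 7]


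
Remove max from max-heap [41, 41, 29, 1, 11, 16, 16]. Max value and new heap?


Max = 41
Replace root with last, heapify down
Resulting heap: [41, 16, 29, 1, 11, 16]


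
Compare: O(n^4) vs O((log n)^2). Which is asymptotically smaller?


polylogarithmic grows slower than quartic
O((log n)^2) is asymptotically smaller; O(n^4) grows faster


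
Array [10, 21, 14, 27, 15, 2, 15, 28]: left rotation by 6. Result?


Left rotate by 6: [15, 28, 10, 21, 14, 27, 15, 2]


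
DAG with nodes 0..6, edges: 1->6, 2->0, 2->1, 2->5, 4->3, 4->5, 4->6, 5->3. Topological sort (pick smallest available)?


Kahn's algorithm, process smallest node first
Order: [2, 0, 1, 4, 5, 3, 6]


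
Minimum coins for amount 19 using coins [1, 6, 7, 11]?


dp[0]=0; dp[i]=1+min(dp[i-c] for c in coins)
...dp[14]=2, dp[15]=3, dp[16]=4, dp[17]=2, dp[18]=2, dp[19]=3
Minimum coins for 19 = 3


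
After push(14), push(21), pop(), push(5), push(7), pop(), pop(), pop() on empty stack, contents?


push(14) -> [14]
push(21) -> [14, 21]
pop() returns 21 -> [14]
push(5) -> [14, 5]
push(7) -> [14, 5, 7]
pop() returns 7 -> [14, 5]
pop() returns 5 -> [14]
pop() returns 14 -> []
Final stack (bottom to top): []


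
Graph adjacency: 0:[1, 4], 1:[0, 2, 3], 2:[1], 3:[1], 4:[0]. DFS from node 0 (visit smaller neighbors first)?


DFS stack-based: start with [0]
Visit order: [0, 1, 2, 3, 4]


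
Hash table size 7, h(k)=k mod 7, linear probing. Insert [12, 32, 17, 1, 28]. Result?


Insertions: 12->slot 5; 32->slot 4; 17->slot 3; 1->slot 1; 28->slot 0
Table: [28, 1, None, 17, 32, 12, None]


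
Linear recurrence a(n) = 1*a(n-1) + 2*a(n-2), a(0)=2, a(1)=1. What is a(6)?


Build bottom-up:
...a(4)=17, a(5)=31, a(6)=1*31+2*17=65


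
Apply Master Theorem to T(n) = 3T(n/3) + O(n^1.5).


a=3, b=3, c=1.5. log_3(3)=1 < c=1.5. Case 3: O(n^c) = O(n^1.500)
Complexity: O(n^1.500)


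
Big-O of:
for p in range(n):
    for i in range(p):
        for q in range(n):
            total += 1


Per nesting level: O(n) * O(n) [triangular over p] * O(n) = O(n^3)
Complexity: O(n^3)


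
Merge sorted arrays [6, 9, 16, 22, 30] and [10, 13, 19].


Compare heads, take smaller each step.
Merged: [6, 9, 10, 13, 16, 19, 22, 30]


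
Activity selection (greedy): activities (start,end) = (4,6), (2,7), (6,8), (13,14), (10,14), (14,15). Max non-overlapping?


Greedy: pick earliest-ending, then skip overlaps.
Selected (4 activities): [(4, 6), (6, 8), (13, 14), (14, 15)]


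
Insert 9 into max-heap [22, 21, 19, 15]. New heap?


Append 9: [22, 21, 19, 15, 9]
Bubble up: no swaps needed
Result: [22, 21, 19, 15, 9]


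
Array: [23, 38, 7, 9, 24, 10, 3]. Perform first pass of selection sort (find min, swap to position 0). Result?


After one pass: [3, 38, 7, 9, 24, 10, 23]


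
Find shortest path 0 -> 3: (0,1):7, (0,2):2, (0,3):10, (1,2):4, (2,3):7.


Dijkstra from 0:
Distances: {0: 0, 1: 6, 2: 2, 3: 9}
Shortest distance to 3 = 9, path = [0, 2, 3]


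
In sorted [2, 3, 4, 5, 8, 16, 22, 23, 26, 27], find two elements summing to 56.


Two pointers: lo=0, hi=9
No pair sums to 56


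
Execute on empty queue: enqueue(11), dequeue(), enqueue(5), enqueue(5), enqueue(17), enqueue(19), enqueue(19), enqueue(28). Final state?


enqueue(11) -> [11]
dequeue() returns 11 -> []
enqueue(5) -> [5]
enqueue(5) -> [5, 5]
enqueue(17) -> [5, 5, 17]
enqueue(19) -> [5, 5, 17, 19]
enqueue(19) -> [5, 5, 17, 19, 19]
enqueue(28) -> [5, 5, 17, 19, 19, 28]
Final queue (front to back): [5, 5, 17, 19, 19, 28]


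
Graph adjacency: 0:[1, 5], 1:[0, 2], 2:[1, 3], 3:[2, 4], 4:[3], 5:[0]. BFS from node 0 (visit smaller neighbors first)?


BFS queue: start with [0]
Visit order: [0, 1, 5, 2, 3, 4]


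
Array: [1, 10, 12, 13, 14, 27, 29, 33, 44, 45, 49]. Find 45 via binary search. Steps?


Search for 45:
[0,10] mid=5 arr[5]=27
[6,10] mid=8 arr[8]=44
[9,10] mid=9 arr[9]=45
Total: 3 comparisons


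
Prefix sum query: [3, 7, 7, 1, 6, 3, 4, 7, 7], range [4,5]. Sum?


Prefix sums: [0, 3, 10, 17, 18, 24, 27, 31, 38, 45]
Sum[4..5] = prefix[6] - prefix[4] = 27 - 18 = 9


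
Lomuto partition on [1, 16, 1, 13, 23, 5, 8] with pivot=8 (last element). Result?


Elements <= 8 go left of pivot.
Result: [1, 1, 5, 8, 23, 16, 13], pivot at index 3


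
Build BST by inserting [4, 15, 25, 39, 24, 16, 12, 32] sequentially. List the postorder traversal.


Root = 4; build tree by BST insertion.
Postorder traversal: [12, 16, 24, 32, 39, 25, 15, 4]


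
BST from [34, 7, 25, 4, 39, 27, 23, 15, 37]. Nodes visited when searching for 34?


BST root = 34
Search for 34: compare at each node
Path: [34]


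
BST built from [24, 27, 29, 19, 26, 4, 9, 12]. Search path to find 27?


BST root = 24
Search for 27: compare at each node
Path: [24, 27]


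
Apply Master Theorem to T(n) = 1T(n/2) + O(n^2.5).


a=1, b=2, c=2.5. log_2(1)=0 < c=2.5. Case 3: O(n^c) = O(n^2.500)
Complexity: O(n^2.500)


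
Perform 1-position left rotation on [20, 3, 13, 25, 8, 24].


Left rotate by 1: [3, 13, 25, 8, 24, 20]


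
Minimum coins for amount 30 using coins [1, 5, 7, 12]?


dp[0]=0; dp[i]=1+min(dp[i-c] for c in coins)
...dp[25]=3, dp[26]=3, dp[27]=4, dp[28]=4, dp[29]=3, dp[30]=4
Minimum coins for 30 = 4


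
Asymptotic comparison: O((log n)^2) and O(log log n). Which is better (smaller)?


double-logarithmic grows slower than polylogarithmic
O(log log n) is asymptotically smaller; O((log n)^2) grows faster


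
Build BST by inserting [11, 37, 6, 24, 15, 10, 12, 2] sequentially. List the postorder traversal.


Root = 11; build tree by BST insertion.
Postorder traversal: [2, 10, 6, 12, 15, 24, 37, 11]


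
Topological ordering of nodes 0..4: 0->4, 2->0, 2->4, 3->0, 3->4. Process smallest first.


Kahn's algorithm, process smallest node first
Order: [1, 2, 3, 0, 4]


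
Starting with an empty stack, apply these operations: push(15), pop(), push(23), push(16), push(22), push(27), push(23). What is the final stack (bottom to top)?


push(15) -> [15]
pop() returns 15 -> []
push(23) -> [23]
push(16) -> [23, 16]
push(22) -> [23, 16, 22]
push(27) -> [23, 16, 22, 27]
push(23) -> [23, 16, 22, 27, 23]
Final stack (bottom to top): [23, 16, 22, 27, 23]


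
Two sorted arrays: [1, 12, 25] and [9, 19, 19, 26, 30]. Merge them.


Compare heads, take smaller each step.
Merged: [1, 9, 12, 19, 19, 25, 26, 30]


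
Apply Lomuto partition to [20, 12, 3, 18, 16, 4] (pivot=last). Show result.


Elements <= 4 go left of pivot.
Result: [3, 4, 20, 18, 16, 12], pivot at index 1


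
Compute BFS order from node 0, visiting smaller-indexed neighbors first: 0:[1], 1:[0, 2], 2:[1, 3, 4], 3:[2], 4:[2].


BFS queue: start with [0]
Visit order: [0, 1, 2, 3, 4]


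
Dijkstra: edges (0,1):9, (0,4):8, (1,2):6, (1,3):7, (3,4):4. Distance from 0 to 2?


Dijkstra from 0:
Distances: {0: 0, 1: 9, 2: 15, 3: 12, 4: 8}
Shortest distance to 2 = 15, path = [0, 1, 2]


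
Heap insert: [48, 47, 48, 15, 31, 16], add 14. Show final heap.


Append 14: [48, 47, 48, 15, 31, 16, 14]
Bubble up: no swaps needed
Result: [48, 47, 48, 15, 31, 16, 14]


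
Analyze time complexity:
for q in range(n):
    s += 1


Per nesting level: O(n) = O(n)
Complexity: O(n)


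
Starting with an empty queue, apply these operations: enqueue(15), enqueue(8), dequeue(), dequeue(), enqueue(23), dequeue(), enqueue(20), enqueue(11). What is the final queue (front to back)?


enqueue(15) -> [15]
enqueue(8) -> [15, 8]
dequeue() returns 15 -> [8]
dequeue() returns 8 -> []
enqueue(23) -> [23]
dequeue() returns 23 -> []
enqueue(20) -> [20]
enqueue(11) -> [20, 11]
Final queue (front to back): [20, 11]


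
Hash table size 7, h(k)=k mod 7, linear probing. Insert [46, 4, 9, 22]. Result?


Insertions: 46->slot 4; 4->slot 5; 9->slot 2; 22->slot 1
Table: [None, 22, 9, None, 46, 4, None]


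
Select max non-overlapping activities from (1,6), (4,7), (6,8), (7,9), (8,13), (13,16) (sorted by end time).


Greedy: pick earliest-ending, then skip overlaps.
Selected (4 activities): [(1, 6), (6, 8), (8, 13), (13, 16)]


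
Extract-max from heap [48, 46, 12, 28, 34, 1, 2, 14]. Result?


Max = 48
Replace root with last, heapify down
Resulting heap: [46, 34, 12, 28, 14, 1, 2]


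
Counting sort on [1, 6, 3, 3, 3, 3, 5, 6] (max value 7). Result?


Count array: [0, 1, 0, 4, 0, 1, 2, 0]
Reconstruct: [1, 3, 3, 3, 3, 5, 6, 6]


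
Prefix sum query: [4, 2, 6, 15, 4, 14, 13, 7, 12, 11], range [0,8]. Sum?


Prefix sums: [0, 4, 6, 12, 27, 31, 45, 58, 65, 77, 88]
Sum[0..8] = prefix[9] - prefix[0] = 77 - 0 = 77


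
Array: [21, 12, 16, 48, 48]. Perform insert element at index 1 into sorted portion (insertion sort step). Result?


After one pass: [12, 21, 16, 48, 48]


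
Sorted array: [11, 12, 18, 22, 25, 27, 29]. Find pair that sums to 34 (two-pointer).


Two pointers: lo=0, hi=6
Found pair: (12, 22) summing to 34


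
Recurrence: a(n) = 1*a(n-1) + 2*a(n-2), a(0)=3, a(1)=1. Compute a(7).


Build bottom-up:
...a(5)=41, a(6)=87, a(7)=1*87+2*41=169


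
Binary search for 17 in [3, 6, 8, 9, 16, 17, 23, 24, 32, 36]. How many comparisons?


Search for 17:
[0,9] mid=4 arr[4]=16
[5,9] mid=7 arr[7]=24
[5,6] mid=5 arr[5]=17
Total: 3 comparisons


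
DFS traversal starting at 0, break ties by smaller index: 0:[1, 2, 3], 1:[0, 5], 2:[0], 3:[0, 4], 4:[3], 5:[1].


DFS stack-based: start with [0]
Visit order: [0, 1, 5, 2, 3, 4]


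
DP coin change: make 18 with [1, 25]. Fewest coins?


dp[0]=0; dp[i]=1+min(dp[i-c] for c in coins)
...dp[13]=13, dp[14]=14, dp[15]=15, dp[16]=16, dp[17]=17, dp[18]=18
Minimum coins for 18 = 18


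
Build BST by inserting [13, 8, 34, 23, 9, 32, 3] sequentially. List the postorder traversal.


Root = 13; build tree by BST insertion.
Postorder traversal: [3, 9, 8, 32, 23, 34, 13]


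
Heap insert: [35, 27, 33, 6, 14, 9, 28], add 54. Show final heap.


Append 54: [35, 27, 33, 6, 14, 9, 28, 54]
Bubble up: swap idx 7(54) with idx 3(6); swap idx 3(54) with idx 1(27); swap idx 1(54) with idx 0(35)
Result: [54, 35, 33, 27, 14, 9, 28, 6]


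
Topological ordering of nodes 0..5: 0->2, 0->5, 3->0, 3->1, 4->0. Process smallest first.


Kahn's algorithm, process smallest node first
Order: [3, 1, 4, 0, 2, 5]


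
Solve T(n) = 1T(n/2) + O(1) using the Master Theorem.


a=1, b=2, c=0. log_2(1)=0 = c=0. Case 2: O(n^c log n) = O(log n)
Complexity: O(log n)


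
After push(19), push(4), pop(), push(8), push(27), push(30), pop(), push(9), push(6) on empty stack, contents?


push(19) -> [19]
push(4) -> [19, 4]
pop() returns 4 -> [19]
push(8) -> [19, 8]
push(27) -> [19, 8, 27]
push(30) -> [19, 8, 27, 30]
pop() returns 30 -> [19, 8, 27]
push(9) -> [19, 8, 27, 9]
push(6) -> [19, 8, 27, 9, 6]
Final stack (bottom to top): [19, 8, 27, 9, 6]


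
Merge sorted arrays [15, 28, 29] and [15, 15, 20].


Compare heads, take smaller each step.
Merged: [15, 15, 15, 20, 28, 29]


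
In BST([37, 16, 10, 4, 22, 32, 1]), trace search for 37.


BST root = 37
Search for 37: compare at each node
Path: [37]


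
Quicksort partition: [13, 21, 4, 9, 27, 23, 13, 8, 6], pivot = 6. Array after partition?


Elements <= 6 go left of pivot.
Result: [4, 6, 13, 9, 27, 23, 13, 8, 21], pivot at index 1


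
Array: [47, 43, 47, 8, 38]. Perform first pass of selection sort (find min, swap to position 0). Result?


After one pass: [8, 43, 47, 47, 38]


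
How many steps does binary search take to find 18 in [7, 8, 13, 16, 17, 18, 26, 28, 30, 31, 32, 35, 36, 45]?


Search for 18:
[0,13] mid=6 arr[6]=26
[0,5] mid=2 arr[2]=13
[3,5] mid=4 arr[4]=17
[5,5] mid=5 arr[5]=18
Total: 4 comparisons


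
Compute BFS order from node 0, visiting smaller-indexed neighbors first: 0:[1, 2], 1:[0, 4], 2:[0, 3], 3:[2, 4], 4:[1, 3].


BFS queue: start with [0]
Visit order: [0, 1, 2, 4, 3]


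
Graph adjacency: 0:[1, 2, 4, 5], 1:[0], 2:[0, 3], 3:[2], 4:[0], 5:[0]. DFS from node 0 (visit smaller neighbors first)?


DFS stack-based: start with [0]
Visit order: [0, 1, 2, 3, 4, 5]


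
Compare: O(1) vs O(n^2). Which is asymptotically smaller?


constant grows slower than quadratic
O(1) is asymptotically smaller; O(n^2) grows faster


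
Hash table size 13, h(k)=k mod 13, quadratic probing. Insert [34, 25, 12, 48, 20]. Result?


Insertions: 34->slot 8; 25->slot 12; 12->slot 0; 48->slot 9; 20->slot 7
Table: [12, None, None, None, None, None, None, 20, 34, 48, None, None, 25]


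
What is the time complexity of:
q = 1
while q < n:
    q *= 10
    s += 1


Per nesting level: O(log n) = O(log n)
Complexity: O(log n)


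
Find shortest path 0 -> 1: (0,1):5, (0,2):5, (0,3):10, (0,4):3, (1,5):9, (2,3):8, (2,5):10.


Dijkstra from 0:
Distances: {0: 0, 1: 5, 2: 5, 3: 10, 4: 3, 5: 14}
Shortest distance to 1 = 5, path = [0, 1]


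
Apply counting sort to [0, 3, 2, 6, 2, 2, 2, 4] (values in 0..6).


Count array: [1, 0, 4, 1, 1, 0, 1]
Reconstruct: [0, 2, 2, 2, 2, 3, 4, 6]


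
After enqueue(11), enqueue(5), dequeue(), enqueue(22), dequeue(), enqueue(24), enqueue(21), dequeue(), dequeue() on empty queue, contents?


enqueue(11) -> [11]
enqueue(5) -> [11, 5]
dequeue() returns 11 -> [5]
enqueue(22) -> [5, 22]
dequeue() returns 5 -> [22]
enqueue(24) -> [22, 24]
enqueue(21) -> [22, 24, 21]
dequeue() returns 22 -> [24, 21]
dequeue() returns 24 -> [21]
Final queue (front to back): [21]


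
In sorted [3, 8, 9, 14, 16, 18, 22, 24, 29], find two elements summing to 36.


Two pointers: lo=0, hi=8
Found pair: (14, 22) summing to 36


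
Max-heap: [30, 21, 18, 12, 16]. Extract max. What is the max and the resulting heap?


Max = 30
Replace root with last, heapify down
Resulting heap: [21, 16, 18, 12]
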